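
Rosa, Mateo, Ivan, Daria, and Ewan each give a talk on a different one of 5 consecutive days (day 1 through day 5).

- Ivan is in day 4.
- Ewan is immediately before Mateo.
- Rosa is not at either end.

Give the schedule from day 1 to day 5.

Ewan, Mateo, Rosa, Ivan, Daria

From clue 1: Ivan → day 4.
From clues 1–2: Mateo is in {2,3}.
From clues 1–3: Ewan → day 1, Mateo → day 2, Rosa → day 3, Daria → day 5.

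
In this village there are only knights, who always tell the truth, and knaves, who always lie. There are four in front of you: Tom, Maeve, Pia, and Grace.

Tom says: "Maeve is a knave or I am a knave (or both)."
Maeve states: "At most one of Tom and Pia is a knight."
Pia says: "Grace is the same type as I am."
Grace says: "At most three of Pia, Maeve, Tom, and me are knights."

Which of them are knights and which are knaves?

Tom: knight, Maeve: knave, Pia: knight, Grace: knight

Consider Tom. Suppose Tom is a knave.
Then Tom's own statement would have to be false, but it can't be — contradiction.
So Tom is a knight.
Consider Maeve. Suppose Maeve is a knight.
Then Tom's statement comes out false, contradicting Tom being a knight.
So Maeve is a knave.
With that fixed, Grace's statement is true, so Grace is a knight.
Consider Pia. Suppose Pia is a knave.
Then Maeve's statement comes out true, contradicting Maeve being a knave.
So Pia is a knight.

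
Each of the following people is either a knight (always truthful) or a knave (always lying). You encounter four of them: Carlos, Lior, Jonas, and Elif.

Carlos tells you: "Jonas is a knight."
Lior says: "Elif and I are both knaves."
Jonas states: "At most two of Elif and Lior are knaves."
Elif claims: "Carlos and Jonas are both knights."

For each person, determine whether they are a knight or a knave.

Carlos: knight, Lior: knave, Jonas: knight, Elif: knight

Regardless of anyone's role, Jonas's statement is true, so Jonas is a knight.
With that fixed, Carlos's statement is true, so Carlos is a knight.
With that fixed, Elif's statement is true, so Elif is a knight.
With that fixed, Lior's statement is false, so Lior is a knave.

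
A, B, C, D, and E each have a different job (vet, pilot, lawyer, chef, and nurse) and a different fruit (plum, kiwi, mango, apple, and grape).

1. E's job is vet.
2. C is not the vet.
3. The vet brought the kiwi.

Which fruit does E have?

kiwi

With clues 1–3, apple, grape, mango, and plum are impossible for E's fruit.
That leaves kiwi.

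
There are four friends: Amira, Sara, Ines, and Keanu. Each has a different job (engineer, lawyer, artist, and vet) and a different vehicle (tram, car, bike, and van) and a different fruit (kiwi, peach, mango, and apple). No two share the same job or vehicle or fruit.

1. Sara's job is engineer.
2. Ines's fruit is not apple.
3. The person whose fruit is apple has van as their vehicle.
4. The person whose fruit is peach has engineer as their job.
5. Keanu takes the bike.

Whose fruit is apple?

Amira

With clues 1–2, Ines is impossible for the one with fruit apple.
With clues 1–4, Sara is impossible for the one with fruit apple.
With clues 1–5, Keanu is impossible for the one with fruit apple.
That leaves Amira.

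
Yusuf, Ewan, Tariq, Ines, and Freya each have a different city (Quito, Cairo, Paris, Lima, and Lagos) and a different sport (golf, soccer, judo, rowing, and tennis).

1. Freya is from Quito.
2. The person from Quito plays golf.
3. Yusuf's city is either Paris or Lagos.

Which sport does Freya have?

golf

With clues 1–2, judo, rowing, soccer, and tennis are impossible for Freya's sport.
That leaves golf.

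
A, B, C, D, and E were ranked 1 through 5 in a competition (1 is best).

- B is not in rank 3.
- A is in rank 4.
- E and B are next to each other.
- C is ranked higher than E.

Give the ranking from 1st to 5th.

C, B, E, A, D

From clue 1: B is in {1,2,4,5}.
From clues 1–2: A → rank 4.
From clues 1–3: B is in {1,2}.
From clues 1–4: C → rank 1, B → rank 2, E → rank 3, D → rank 5.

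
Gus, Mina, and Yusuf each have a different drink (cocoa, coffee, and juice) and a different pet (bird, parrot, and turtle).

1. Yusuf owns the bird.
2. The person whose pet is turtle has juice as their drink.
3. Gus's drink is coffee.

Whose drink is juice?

Mina

With clues 1–2, Yusuf is impossible for the one with drink juice.
With clues 1–3, Gus is impossible for the one with drink juice.
That leaves Mina.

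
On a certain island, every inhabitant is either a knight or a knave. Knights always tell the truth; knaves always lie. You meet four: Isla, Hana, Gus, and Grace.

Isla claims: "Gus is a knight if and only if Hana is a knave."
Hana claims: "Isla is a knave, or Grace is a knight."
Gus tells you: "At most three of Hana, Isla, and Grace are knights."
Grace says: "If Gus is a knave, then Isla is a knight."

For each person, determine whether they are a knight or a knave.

Isla: knave, Hana: knight, Gus: knight, Grace: knight

Regardless of anyone's role, Gus's statement is true, so Gus is a knight.
With that fixed, Grace's statement is true, so Grace is a knight.
With that fixed, Hana's statement is true, so Hana is a knight.
With that fixed, Isla's statement is false, so Isla is a knave.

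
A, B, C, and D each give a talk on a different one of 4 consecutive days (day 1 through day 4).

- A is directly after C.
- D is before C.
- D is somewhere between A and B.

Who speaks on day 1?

B

With clue 1, A is ruled out for day 1.
With clues 1–2, C is ruled out for day 1.
With clues 1–3, D is ruled out for day 1.
So day 1 is B.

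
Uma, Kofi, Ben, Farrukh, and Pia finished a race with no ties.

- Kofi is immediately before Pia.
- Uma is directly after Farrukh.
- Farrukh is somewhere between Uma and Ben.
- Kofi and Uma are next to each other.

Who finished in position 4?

Kofi

With clues 1–2, Ben is ruled out for place 4.
With clues 1–3, Pia and Uma are ruled out for place 4.
With clues 1–4, Farrukh is ruled out for place 4.
So place 4 is Kofi.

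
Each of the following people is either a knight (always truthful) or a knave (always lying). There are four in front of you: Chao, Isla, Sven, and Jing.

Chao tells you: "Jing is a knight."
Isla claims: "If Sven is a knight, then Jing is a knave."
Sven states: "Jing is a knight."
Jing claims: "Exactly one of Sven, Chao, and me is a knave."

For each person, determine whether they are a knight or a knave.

Consider Chao. Suppose Chao is a knight.
Then no assignment of the remaining roles makes every statement match its speaker's type — contradiction.
So Chao is a knave.
Consider Isla. Suppose Isla is a knave.
Then no assignment of the remaining roles makes every statement match its speaker's type — contradiction.
So Isla is a knight.
Consider Sven. Suppose Sven is a knight.
Then no assignment of the remaining roles makes every statement match its speaker's type — contradiction.
So Sven is a knave.
With that fixed, Jing's statement is false, so Jing is a knave.

Chao: knave, Isla: knight, Sven: knave, Jing: knave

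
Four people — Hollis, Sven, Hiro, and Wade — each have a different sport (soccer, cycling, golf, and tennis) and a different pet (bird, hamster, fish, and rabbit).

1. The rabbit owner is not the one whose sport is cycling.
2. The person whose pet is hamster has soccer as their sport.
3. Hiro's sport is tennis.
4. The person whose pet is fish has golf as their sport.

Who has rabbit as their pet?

Hiro

With clues 1–4, Hollis, Sven, and Wade are impossible for the one with pet rabbit.
That leaves Hiro.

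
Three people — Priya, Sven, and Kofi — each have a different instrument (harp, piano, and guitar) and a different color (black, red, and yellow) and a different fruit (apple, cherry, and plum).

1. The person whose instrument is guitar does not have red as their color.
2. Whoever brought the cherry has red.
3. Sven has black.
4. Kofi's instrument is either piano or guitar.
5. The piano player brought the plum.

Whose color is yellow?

With clues 1–3, Sven is impossible for the one with color yellow.
With clues 1–5, Priya is impossible for the one with color yellow.
That leaves Kofi.

Kofi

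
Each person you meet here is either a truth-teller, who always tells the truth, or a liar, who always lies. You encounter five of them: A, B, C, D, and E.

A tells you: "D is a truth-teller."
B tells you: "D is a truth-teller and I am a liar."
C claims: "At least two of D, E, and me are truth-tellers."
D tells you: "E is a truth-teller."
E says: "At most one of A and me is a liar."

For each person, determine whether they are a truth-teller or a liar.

Consider A. Suppose A is a truth-teller.
Then no assignment of the remaining roles makes every statement match its speaker's type — contradiction.
So A is a liar.
Consider B. Suppose B is a truth-teller.
Then B's own statement would have to be true, but it can't be — contradiction.
So B is a liar.
Consider C. Suppose C is a truth-teller.
Then no assignment of the remaining roles makes every statement match its speaker's type — contradiction.
So C is a liar.
Consider D. Suppose D is a truth-teller.
Then A's statement comes out true, contradicting A being a liar.
So D is a liar.
Consider E. Suppose E is a truth-teller.
Then D's statement comes out true, contradicting D being a liar.
So E is a liar.

A: liar, B: liar, C: liar, D: liar, E: liar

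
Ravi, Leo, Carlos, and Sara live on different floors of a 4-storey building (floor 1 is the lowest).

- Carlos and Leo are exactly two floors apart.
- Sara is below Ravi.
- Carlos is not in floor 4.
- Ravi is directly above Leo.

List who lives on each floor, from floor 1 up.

Carlos, Sara, Leo, Ravi

From clues 1–2: Ravi is in {3,4}.
From clues 1–4: Carlos → floor 1, Sara → floor 2, Leo → floor 3, Ravi → floor 4.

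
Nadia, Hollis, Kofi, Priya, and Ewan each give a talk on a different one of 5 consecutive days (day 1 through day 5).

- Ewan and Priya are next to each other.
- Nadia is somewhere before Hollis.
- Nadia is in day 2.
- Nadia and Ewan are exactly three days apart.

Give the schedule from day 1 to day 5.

From clues 1–2: Nadia is in {1,2,3,4}.
From clues 1–3: Kofi → day 1, Nadia → day 2.
From clues 1–4: Hollis → day 3, Priya → day 4, Ewan → day 5.

Kofi, Nadia, Hollis, Priya, Ewan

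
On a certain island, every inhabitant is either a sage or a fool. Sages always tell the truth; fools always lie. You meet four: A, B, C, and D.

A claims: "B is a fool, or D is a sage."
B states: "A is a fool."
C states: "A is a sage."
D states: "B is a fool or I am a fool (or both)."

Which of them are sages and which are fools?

Consider A. Suppose A is a fool.
Then no assignment of the remaining roles makes every statement match its speaker's type — contradiction.
So A is a sage.
With that fixed, B's statement is false, so B is a fool.
With that fixed, C's statement is true, so C is a sage.
With that fixed, D's statement is true, so D is a sage.

A: sage, B: fool, C: sage, D: sage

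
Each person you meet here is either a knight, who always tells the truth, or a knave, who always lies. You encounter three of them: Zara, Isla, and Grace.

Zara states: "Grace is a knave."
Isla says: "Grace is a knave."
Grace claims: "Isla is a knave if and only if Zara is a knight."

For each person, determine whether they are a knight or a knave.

Zara: knight, Isla: knight, Grace: knave

Consider Zara. Suppose Zara is a knave.
Then no assignment of the remaining roles makes every statement match its speaker's type — contradiction.
So Zara is a knight.
Consider Isla. Suppose Isla is a knave.
Then no assignment of the remaining roles makes every statement match its speaker's type — contradiction.
So Isla is a knight.
With that fixed, Grace's statement is false, so Grace is a knave.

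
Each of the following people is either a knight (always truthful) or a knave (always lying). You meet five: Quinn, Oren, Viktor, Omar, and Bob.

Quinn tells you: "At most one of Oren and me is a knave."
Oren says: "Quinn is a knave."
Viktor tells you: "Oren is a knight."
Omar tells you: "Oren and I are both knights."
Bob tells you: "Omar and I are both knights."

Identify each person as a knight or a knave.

Quinn: knight, Oren: knave, Viktor: knave, Omar: knave, Bob: knave

Consider Quinn. Suppose Quinn is a knave.
Then no assignment of the remaining roles makes every statement match its speaker's type — contradiction.
So Quinn is a knight.
With that fixed, Oren's statement is false, so Oren is a knave.
With that fixed, Viktor's statement is false, so Viktor is a knave.
With that fixed, Omar's statement is false, so Omar is a knave.
With that fixed, Bob's statement is false, so Bob is a knave.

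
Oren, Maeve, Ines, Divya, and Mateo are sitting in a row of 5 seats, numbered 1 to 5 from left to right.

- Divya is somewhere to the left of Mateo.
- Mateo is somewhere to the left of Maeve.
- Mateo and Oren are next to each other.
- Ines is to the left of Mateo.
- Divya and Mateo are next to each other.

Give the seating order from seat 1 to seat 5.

Ines, Divya, Mateo, Oren, Maeve

From clue 1: Divya is in {1,2,3,4}.
From clues 1–2: Maeve is in {3,4,5}.
From clues 1–3: Maeve is in {4,5}.
From clues 1–4: Maeve → seat 5.
From clues 1–5: Ines → seat 1, Divya → seat 2, Mateo → seat 3, Oren → seat 4.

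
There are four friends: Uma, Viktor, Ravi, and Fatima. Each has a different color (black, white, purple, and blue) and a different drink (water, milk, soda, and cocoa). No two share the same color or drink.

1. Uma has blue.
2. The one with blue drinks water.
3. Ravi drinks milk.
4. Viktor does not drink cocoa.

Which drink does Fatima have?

cocoa

With clues 1–2, water is impossible for Fatima's drink.
With clues 1–3, milk is impossible for Fatima's drink.
With clues 1–4, soda is impossible for Fatima's drink.
That leaves cocoa.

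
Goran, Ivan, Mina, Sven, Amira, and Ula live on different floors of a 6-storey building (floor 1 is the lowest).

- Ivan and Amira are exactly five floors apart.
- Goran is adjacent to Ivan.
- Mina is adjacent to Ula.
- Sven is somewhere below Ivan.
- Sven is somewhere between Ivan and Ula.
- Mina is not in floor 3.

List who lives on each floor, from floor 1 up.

Amira, Mina, Ula, Sven, Goran, Ivan

From clue 1: Ivan is in {1,6}.
From clues 1–2: Goran is in {2,5}.
From clues 1–4: Amira → floor 1, Goran → floor 5, Ivan → floor 6.
From clues 1–5: Sven → floor 4.
From clues 1–6: Mina → floor 2, Ula → floor 3.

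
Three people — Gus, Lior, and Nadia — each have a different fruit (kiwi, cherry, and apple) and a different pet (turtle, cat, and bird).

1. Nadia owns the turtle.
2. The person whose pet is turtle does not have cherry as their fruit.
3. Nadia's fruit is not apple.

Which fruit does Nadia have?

With clues 1–2, cherry is impossible for Nadia's fruit.
With clues 1–3, apple is impossible for Nadia's fruit.
That leaves kiwi.

kiwi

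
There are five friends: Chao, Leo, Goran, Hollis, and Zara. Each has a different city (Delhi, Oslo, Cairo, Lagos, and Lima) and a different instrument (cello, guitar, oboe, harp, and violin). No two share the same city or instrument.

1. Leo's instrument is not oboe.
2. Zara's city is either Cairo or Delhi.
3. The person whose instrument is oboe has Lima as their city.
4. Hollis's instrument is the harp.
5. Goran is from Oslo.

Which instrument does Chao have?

With clues 1–4, harp is impossible for Chao's instrument.
With clues 1–5, cello, guitar, and violin are impossible for Chao's instrument.
That leaves oboe.

oboe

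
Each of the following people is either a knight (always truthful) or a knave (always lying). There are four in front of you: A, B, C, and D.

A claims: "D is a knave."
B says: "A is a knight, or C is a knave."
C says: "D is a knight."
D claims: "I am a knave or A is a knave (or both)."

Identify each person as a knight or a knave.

A: knave, B: knave, C: knight, D: knight

Consider A. Suppose A is a knight.
Then whichever role D has, D's statement has the wrong truth value — contradiction.
So A is a knave.
With that fixed, D's statement is true, so D is a knight.
With that fixed, C's statement is true, so C is a knight.
With that fixed, B's statement is false, so B is a knave.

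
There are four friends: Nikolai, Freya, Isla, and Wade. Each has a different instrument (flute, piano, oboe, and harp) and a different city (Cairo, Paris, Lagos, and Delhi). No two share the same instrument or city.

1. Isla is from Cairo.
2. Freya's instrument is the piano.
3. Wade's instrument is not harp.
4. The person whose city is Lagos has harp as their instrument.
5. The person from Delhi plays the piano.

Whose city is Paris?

Clue 1 rules out Isla for the one with city Paris.
With clues 1–4, Nikolai is impossible for the one with city Paris.
With clues 1–5, Freya is impossible for the one with city Paris.
That leaves Wade.

Wade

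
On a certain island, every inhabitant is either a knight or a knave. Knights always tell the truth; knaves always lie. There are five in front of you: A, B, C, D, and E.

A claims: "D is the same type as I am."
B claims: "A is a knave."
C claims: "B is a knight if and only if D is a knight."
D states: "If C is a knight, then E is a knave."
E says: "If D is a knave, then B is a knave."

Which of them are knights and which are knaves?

A: knight, B: knave, C: knave, D: knight, E: knight

Consider A. Suppose A is a knave.
Then no assignment of the remaining roles makes every statement match its speaker's type — contradiction.
So A is a knight.
With that fixed, B's statement is false, so B is a knave.
With that fixed, E's statement is true, so E is a knight.
Consider C. Suppose C is a knight.
Then no assignment of the remaining roles makes every statement match its speaker's type — contradiction.
So C is a knave.
With that fixed, D's statement is true, so D is a knight.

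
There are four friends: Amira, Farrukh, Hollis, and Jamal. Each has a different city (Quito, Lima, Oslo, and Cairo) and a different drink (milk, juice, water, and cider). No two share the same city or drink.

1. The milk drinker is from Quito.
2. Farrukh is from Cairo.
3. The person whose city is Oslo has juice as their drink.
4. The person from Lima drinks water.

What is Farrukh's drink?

cider

With clues 1–2, milk is impossible for Farrukh's drink.
With clues 1–3, juice is impossible for Farrukh's drink.
With clues 1–4, water is impossible for Farrukh's drink.
That leaves cider.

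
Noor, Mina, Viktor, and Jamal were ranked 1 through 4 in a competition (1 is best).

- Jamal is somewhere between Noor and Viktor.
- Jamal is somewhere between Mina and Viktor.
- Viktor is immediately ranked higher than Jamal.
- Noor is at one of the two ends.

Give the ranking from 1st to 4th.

From clue 1: Jamal is in {2,3}.
From clues 1–2: Viktor is in {1,4}.
From clues 1–3: Viktor → rank 1, Jamal → rank 2.
From clues 1–4: Mina → rank 3, Noor → rank 4.

Viktor, Jamal, Mina, Noor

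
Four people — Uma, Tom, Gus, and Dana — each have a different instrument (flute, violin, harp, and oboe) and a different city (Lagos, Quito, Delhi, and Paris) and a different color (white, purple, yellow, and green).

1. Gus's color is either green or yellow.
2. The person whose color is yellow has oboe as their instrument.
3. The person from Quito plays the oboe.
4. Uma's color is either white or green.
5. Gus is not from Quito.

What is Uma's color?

white

With clues 1–4, purple and yellow are impossible for Uma's color.
With clues 1–5, green is impossible for Uma's color.
That leaves white.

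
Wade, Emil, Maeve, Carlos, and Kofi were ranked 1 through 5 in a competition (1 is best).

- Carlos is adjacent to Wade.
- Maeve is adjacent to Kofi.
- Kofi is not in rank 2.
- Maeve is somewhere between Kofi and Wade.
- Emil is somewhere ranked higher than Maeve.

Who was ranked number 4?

With clues 1–2, Emil is ruled out for rank 4.
With clues 1–5, Carlos, Kofi, and Wade are ruled out for rank 4.
So rank 4 is Maeve.

Maeve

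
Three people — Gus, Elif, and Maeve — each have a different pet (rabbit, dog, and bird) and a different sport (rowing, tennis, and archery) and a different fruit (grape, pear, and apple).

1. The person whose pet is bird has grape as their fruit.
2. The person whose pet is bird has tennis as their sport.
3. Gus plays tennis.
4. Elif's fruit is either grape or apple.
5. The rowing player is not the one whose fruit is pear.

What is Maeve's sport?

With clues 1–3, tennis is impossible for Maeve's sport.
With clues 1–5, rowing is impossible for Maeve's sport.
That leaves archery.

archery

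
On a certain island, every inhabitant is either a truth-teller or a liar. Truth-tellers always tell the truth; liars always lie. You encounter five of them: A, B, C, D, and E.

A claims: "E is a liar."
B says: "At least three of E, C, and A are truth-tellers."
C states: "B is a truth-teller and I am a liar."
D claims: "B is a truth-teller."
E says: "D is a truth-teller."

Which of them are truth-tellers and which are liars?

Consider A. Suppose A is a liar.
Then no assignment of the remaining roles makes every statement match its speaker's type — contradiction.
So A is a truth-teller.
Consider B. Suppose B is a truth-teller.
Then whichever role C has, C's statement has the wrong truth value — contradiction.
So B is a liar.
With that fixed, C's statement is false, so C is a liar.
With that fixed, D's statement is false, so D is a liar.
With that fixed, E's statement is false, so E is a liar.

A: truth-teller, B: liar, C: liar, D: liar, E: liar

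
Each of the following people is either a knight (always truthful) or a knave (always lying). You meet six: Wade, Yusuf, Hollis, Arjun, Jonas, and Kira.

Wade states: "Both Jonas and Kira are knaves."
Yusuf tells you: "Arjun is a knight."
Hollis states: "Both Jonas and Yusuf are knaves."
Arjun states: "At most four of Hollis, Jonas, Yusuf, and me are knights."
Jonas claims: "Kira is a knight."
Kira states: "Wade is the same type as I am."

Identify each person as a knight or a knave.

Regardless of anyone's role, Arjun's statement is true, so Arjun is a knight.
With that fixed, Yusuf's statement is true, so Yusuf is a knight.
With that fixed, Hollis's statement is false, so Hollis is a knave.
Consider Wade. Suppose Wade is a knave.
Then whichever role Kira has, Kira's statement has the wrong truth value — contradiction.
So Wade is a knight.
Consider Jonas. Suppose Jonas is a knight.
Then Wade's statement comes out false, contradicting Wade being a knight.
So Jonas is a knave.
Consider Kira. Suppose Kira is a knight.
Then Wade's statement comes out false, contradicting Wade being a knight.
So Kira is a knave.

Wade: knight, Yusuf: knight, Hollis: knave, Arjun: knight, Jonas: knave, Kira: knave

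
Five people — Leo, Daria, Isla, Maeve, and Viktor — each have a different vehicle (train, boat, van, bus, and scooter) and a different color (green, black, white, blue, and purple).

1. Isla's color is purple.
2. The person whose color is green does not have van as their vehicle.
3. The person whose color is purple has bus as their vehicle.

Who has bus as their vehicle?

With clues 1–3, Daria, Leo, Maeve, and Viktor are impossible for the one with vehicle bus.
That leaves Isla.

Isla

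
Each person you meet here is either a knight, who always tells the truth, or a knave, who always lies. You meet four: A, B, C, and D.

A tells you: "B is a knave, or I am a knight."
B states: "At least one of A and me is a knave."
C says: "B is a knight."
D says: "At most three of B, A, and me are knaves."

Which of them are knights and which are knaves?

Regardless of anyone's role, D's statement is true, so D is a knight.
Consider A. Suppose A is a knight.
Then whichever role B has, B's statement has the wrong truth value — contradiction.
So A is a knave.
With that fixed, B's statement is true, so B is a knight.
With that fixed, C's statement is true, so C is a knight.

A: knave, B: knight, C: knight, D: knight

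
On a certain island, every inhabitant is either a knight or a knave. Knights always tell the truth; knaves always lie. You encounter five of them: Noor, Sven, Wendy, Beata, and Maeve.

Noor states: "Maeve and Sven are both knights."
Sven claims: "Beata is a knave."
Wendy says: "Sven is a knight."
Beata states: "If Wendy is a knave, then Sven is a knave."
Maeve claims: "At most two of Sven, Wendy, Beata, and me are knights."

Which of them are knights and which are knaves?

Consider Noor. Suppose Noor is a knight.
Then no assignment of the remaining roles makes every statement match its speaker's type — contradiction.
So Noor is a knave.
Consider Sven. Suppose Sven is a knight.
Then no assignment of the remaining roles makes every statement match its speaker's type — contradiction.
So Sven is a knave.
With that fixed, Wendy's statement is false, so Wendy is a knave.
With that fixed, Beata's statement is true, so Beata is a knight.
With that fixed, Maeve's statement is true, so Maeve is a knight.

Noor: knave, Sven: knave, Wendy: knave, Beata: knight, Maeve: knight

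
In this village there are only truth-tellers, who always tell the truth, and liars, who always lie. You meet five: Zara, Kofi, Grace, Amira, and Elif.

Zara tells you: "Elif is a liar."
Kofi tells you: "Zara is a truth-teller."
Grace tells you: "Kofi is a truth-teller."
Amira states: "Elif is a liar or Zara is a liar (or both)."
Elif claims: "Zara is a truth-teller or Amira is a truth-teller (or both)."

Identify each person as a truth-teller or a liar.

Zara: liar, Kofi: liar, Grace: liar, Amira: truth-teller, Elif: truth-teller

Consider Zara. Suppose Zara is a truth-teller.
Then no assignment of the remaining roles makes every statement match its speaker's type — contradiction.
So Zara is a liar.
With that fixed, Kofi's statement is false, so Kofi is a liar.
With that fixed, Grace's statement is false, so Grace is a liar.
With that fixed, Amira's statement is true, so Amira is a truth-teller.
With that fixed, Elif's statement is true, so Elif is a truth-teller.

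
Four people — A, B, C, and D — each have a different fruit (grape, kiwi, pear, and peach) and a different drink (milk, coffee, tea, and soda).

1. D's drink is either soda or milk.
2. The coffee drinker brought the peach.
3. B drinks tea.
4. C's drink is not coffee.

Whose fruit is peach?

With clues 1–2, D is impossible for the one with fruit peach.
With clues 1–3, B is impossible for the one with fruit peach.
With clues 1–4, C is impossible for the one with fruit peach.
That leaves A.

A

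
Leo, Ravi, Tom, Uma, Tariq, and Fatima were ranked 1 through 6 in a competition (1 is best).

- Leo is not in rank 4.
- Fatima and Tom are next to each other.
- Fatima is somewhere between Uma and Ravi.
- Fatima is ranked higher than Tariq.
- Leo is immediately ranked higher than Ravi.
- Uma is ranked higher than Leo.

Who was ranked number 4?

Tariq

With clue 1, Leo is ruled out for rank 4.
With clues 1–5, Ravi and Uma are ruled out for rank 4.
With clues 1–6, Fatima and Tom are ruled out for rank 4.
So rank 4 is Tariq.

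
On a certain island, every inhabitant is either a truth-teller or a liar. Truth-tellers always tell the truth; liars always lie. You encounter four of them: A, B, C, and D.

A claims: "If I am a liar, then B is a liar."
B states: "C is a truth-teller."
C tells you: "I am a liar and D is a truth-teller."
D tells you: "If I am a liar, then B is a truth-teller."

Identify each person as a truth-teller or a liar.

Consider A. Suppose A is a liar.
Then no assignment of the remaining roles makes every statement match its speaker's type — contradiction.
So A is a truth-teller.
Consider B. Suppose B is a truth-teller.
Then no assignment of the remaining roles makes every statement match its speaker's type — contradiction.
So B is a liar.
Consider C. Suppose C is a truth-teller.
Then B's statement comes out true, contradicting B being a liar.
So C is a liar.
Consider D. Suppose D is a truth-teller.
Then C's statement comes out true, contradicting C being a liar.
So D is a liar.

A: truth-teller, B: liar, C: liar, D: liar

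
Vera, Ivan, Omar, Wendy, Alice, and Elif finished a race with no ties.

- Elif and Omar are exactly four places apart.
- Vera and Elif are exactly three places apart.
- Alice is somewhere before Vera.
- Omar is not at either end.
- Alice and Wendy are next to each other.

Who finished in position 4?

Vera

With clue 1, Elif and Omar are ruled out for place 4.
With clues 1–4, Alice is ruled out for place 4.
With clues 1–5, Ivan and Wendy are ruled out for place 4.
So place 4 is Vera.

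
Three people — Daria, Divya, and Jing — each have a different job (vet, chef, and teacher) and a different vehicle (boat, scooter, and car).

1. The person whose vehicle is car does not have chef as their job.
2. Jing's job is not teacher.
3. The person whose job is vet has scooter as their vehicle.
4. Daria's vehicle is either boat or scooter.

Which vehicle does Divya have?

With clues 1–4, boat and scooter are impossible for Divya's vehicle.
That leaves car.

car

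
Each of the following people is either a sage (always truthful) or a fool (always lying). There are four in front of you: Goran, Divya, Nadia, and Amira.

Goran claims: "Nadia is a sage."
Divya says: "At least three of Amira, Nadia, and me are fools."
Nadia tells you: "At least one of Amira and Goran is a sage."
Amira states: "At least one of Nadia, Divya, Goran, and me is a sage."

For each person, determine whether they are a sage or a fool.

Consider Goran. Suppose Goran is a fool.
Then no assignment of the remaining roles makes every statement match its speaker's type — contradiction.
So Goran is a sage.
With that fixed, Nadia's statement is true, so Nadia is a sage.
With that fixed, Amira's statement is true, so Amira is a sage.
With that fixed, Divya's statement is false, so Divya is a fool.

Goran: sage, Divya: fool, Nadia: sage, Amira: sage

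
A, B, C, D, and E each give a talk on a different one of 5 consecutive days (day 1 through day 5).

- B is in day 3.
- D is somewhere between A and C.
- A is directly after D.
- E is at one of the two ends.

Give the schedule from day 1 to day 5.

From clue 1: B → day 3.
From clues 1–2: D is in {2,4}.
From clues 1–3: D → day 4, A → day 5.
From clues 1–4: E → day 1, C → day 2.

E, C, B, D, A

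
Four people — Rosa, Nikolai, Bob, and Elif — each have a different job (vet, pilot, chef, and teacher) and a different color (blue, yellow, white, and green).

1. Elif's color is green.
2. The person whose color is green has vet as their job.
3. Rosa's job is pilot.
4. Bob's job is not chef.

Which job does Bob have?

teacher

With clues 1–2, vet is impossible for Bob's job.
With clues 1–3, pilot is impossible for Bob's job.
With clues 1–4, chef is impossible for Bob's job.
That leaves teacher.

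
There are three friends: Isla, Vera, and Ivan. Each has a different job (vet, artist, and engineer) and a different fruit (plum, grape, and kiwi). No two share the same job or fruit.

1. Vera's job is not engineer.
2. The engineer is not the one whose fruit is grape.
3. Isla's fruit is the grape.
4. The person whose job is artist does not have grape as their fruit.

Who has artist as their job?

Vera

With clues 1–3, Ivan is impossible for the one with job artist.
With clues 1–4, Isla is impossible for the one with job artist.
That leaves Vera.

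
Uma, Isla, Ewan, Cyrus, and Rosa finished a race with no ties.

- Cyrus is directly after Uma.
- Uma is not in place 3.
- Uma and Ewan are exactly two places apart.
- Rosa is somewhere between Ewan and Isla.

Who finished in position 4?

With clues 1–2, Cyrus is ruled out for place 4.
With clues 1–4, Ewan, Isla, and Uma are ruled out for place 4.
So place 4 is Rosa.

Rosa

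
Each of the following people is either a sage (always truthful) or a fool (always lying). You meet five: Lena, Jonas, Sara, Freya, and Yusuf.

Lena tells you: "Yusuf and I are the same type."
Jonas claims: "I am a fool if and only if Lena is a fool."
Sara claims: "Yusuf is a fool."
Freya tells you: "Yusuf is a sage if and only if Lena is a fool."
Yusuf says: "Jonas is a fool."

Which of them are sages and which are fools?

Consider Lena. Suppose Lena is a fool.
Then whichever role Jonas has, Jonas's statement has the wrong truth value — contradiction.
So Lena is a sage.
Consider Jonas. Suppose Jonas is a sage.
Then no assignment of the remaining roles makes every statement match its speaker's type — contradiction.
So Jonas is a fool.
With that fixed, Yusuf's statement is true, so Yusuf is a sage.
With that fixed, Sara's statement is false, so Sara is a fool.
With that fixed, Freya's statement is false, so Freya is a fool.

Lena: sage, Jonas: fool, Sara: fool, Freya: fool, Yusuf: sage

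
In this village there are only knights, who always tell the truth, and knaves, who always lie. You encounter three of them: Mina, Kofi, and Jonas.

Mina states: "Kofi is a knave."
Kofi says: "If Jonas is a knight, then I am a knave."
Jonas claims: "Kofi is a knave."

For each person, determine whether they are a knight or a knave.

Mina: knave, Kofi: knight, Jonas: knave

Consider Mina. Suppose Mina is a knight.
Then no assignment of the remaining roles makes every statement match its speaker's type — contradiction.
So Mina is a knave.
Consider Kofi. Suppose Kofi is a knave.
Then Mina's statement comes out true, contradicting Mina being a knave.
So Kofi is a knight.
With that fixed, Jonas's statement is false, so Jonas is a knave.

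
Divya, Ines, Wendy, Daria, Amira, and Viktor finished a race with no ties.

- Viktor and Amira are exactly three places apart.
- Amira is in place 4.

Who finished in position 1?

With clues 1–2, Amira, Daria, Divya, Ines, and Wendy are ruled out for place 1.
So place 1 is Viktor.

Viktor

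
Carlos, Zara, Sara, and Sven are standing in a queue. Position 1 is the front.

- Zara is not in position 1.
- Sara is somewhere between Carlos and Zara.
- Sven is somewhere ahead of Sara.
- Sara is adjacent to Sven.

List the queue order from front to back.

From clue 1: Zara is in {2,3,4}.
From clues 1–2: Sara is in {2,3}.
From clues 1–3: Sara → position 3.
From clues 1–4: Carlos → position 1, Sven → position 2, Zara → position 4.

Carlos, Sven, Sara, Zara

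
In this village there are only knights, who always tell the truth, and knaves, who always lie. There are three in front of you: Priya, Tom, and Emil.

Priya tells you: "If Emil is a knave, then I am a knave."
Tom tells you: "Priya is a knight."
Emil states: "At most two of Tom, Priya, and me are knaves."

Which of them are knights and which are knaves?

Priya: knight, Tom: knight, Emil: knight

Consider Priya. Suppose Priya is a knave.
Then Priya's own statement would have to be false, but it can't be — contradiction.
So Priya is a knight.
With that fixed, Tom's statement is true, so Tom is a knight.
With that fixed, Emil's statement is true, so Emil is a knight.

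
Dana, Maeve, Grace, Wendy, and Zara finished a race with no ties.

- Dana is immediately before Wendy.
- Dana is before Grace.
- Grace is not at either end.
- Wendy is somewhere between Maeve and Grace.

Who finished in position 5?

Zara

With clue 1, Dana is ruled out for place 5.
With clues 1–2, Wendy is ruled out for place 5.
With clues 1–3, Grace is ruled out for place 5.
With clues 1–4, Maeve is ruled out for place 5.
So place 5 is Zara.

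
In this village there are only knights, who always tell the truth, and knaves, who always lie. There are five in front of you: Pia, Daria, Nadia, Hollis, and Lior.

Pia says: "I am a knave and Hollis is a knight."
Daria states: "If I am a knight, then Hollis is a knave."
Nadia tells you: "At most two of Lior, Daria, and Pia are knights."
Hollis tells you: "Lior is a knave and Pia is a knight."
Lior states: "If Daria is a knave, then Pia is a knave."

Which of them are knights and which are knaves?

Consider Pia. Suppose Pia is a knight.
Then Pia's own statement would have to be true, but it can't be — contradiction.
So Pia is a knave.
With that fixed, Nadia's statement is true, so Nadia is a knight.
With that fixed, Hollis's statement is false, so Hollis is a knave.
With that fixed, Lior's statement is true, so Lior is a knight.
With that fixed, Daria's statement is true, so Daria is a knight.

Pia: knave, Daria: knight, Nadia: knight, Hollis: knave, Lior: knight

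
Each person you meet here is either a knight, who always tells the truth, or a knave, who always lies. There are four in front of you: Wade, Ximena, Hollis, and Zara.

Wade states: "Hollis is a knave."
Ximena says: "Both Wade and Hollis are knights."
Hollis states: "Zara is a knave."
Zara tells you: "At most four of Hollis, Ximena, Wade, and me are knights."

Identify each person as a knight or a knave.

Wade: knight, Ximena: knave, Hollis: knave, Zara: knight

Regardless of anyone's role, Zara's statement is true, so Zara is a knight.
With that fixed, Hollis's statement is false, so Hollis is a knave.
With that fixed, Wade's statement is true, so Wade is a knight.
With that fixed, Ximena's statement is false, so Ximena is a knave.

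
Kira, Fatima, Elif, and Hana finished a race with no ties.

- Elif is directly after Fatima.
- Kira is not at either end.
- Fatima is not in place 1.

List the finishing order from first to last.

Hana, Kira, Fatima, Elif

From clue 1: Fatima is in {1,2,3}.
From clues 1–2: Kira is in {2,3}.
From clues 1–3: Hana → place 1, Kira → place 2, Fatima → place 3, Elif → place 4.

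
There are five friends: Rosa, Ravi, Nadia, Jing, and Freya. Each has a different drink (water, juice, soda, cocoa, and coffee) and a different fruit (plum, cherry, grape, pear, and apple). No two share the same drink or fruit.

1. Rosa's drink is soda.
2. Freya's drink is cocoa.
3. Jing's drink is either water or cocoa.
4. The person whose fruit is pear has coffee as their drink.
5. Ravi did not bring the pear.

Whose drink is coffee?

Clue 1 rules out Rosa for the one with drink coffee.
With clues 1–2, Freya is impossible for the one with drink coffee.
With clues 1–3, Jing is impossible for the one with drink coffee.
With clues 1–5, Ravi is impossible for the one with drink coffee.
That leaves Nadia.

Nadia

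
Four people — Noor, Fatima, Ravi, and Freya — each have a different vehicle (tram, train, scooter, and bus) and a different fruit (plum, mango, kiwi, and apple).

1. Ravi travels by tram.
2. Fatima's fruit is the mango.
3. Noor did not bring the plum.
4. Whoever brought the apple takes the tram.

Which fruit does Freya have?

With clues 1–2, mango is impossible for Freya's fruit.
With clues 1–4, apple and kiwi are impossible for Freya's fruit.
That leaves plum.

plum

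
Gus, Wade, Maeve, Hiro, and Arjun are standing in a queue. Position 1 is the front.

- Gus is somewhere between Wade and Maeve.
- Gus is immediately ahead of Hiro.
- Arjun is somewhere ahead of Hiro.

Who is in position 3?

Gus

With clues 1–2, Arjun, Maeve, and Wade are ruled out for position 3.
With clues 1–3, Hiro is ruled out for position 3.
So position 3 is Gus.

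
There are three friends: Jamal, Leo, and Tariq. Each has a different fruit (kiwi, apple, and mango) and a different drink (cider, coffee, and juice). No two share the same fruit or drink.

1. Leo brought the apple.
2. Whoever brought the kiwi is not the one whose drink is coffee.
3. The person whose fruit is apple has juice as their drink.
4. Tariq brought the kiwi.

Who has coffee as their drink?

With clues 1–3, Leo is impossible for the one with drink coffee.
With clues 1–4, Tariq is impossible for the one with drink coffee.
That leaves Jamal.

Jamal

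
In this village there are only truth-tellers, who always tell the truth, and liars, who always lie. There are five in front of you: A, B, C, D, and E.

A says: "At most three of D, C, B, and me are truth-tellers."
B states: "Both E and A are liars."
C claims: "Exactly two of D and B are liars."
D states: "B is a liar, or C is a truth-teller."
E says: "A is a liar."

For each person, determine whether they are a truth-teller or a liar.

A: truth-teller, B: liar, C: liar, D: truth-teller, E: liar

Consider A. Suppose A is a liar.
Then A's own statement would have to be false, but it can't be — contradiction.
So A is a truth-teller.
With that fixed, B's statement is false, so B is a liar.
With that fixed, D's statement is true, so D is a truth-teller.
With that fixed, E's statement is false, so E is a liar.
With that fixed, C's statement is false, so C is a liar.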